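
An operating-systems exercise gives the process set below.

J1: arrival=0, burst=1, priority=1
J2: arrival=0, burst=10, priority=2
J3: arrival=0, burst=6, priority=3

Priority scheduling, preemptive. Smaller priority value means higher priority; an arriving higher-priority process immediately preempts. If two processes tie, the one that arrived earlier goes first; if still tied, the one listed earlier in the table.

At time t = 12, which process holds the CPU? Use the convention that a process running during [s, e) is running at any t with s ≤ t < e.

Schedule: | J1 0-1 | J2 1-11 | J3 11-17 |
Completion: J1=1  J2=11  J3=17

J3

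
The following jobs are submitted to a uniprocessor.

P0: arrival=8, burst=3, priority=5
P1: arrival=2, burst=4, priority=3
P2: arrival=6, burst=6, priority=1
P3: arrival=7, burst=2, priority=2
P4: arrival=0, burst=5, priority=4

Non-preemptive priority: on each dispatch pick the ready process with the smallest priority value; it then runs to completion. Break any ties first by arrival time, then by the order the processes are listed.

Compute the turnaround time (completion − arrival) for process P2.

9

Gantt: | P4 0-5 | P1 5-9 | P2 9-15 | P3 15-17 | P0 17-20 |
Completion: P0=20  P1=9  P2=15  P3=17  P4=5
Turnaround(P2) = completion − arrival = 15 − 6 = 9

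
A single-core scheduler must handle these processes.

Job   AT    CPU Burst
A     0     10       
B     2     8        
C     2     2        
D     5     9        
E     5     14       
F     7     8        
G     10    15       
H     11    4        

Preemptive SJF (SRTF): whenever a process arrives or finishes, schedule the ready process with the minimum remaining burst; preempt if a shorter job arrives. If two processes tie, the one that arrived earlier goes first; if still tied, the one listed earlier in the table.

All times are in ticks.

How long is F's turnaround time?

Schedule: | A 0-2 | C 2-4 | A 4-12 | H 12-16 | B 16-24 | F 24-32 | D 32-41 | E 41-55 | G 55-70 |
Completion: A=12  B=24  C=4  D=41  E=55  F=32  G=70  H=16
Turnaround (C−A): A=12  B=22  C=2  D=36  E=50  F=25  G=60  H=5
Turnaround(F) = completion − arrival = 32 − 7 = 25

25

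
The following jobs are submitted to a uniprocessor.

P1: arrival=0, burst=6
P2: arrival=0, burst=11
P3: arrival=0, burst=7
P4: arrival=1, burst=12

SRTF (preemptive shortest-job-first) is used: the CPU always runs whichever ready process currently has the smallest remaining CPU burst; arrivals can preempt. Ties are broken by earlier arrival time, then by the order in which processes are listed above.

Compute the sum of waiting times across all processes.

42

Schedule: | P1 0-6 | P3 6-13 | P2 13-24 | P4 24-36 |
Completion: P1=6  P2=24  P3=13  P4=36
Turnaround (C−A): P1=6  P2=24  P3=13  P4=35
Waiting = turnaround − burst: P1=0, P2=13, P3=6, P4=23
Total waiting = 0 + 13 + 6 + 23 = 42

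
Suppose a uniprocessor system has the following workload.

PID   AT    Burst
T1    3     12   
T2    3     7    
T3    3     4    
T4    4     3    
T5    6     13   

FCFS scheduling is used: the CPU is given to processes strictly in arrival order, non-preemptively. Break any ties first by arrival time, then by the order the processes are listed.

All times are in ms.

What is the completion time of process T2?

Gantt: | idle 0-3 | T1 3-15 | T2 15-22 | T3 22-26 | T4 26-29 | T5 29-42 |
Completion: T1=15  T2=22  T3=26  T4=29  T5=42

22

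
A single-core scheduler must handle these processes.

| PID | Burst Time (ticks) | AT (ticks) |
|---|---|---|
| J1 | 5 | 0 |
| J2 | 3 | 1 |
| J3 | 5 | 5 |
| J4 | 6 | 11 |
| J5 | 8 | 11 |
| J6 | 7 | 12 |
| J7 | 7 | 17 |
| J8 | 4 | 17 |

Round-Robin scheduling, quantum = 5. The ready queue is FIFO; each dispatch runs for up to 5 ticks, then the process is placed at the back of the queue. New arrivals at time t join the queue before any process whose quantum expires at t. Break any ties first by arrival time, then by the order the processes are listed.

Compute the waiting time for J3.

3

Schedule: | J1 0-5 | J2 5-8 | J3 8-13 | J4 13-18 | J5 18-23 | J6 23-28 | J7 28-33 | J8 33-37 | J4 37-38 | J5 38-41 | J6 41-43 | J7 43-45 |
Completion: J1=5  J2=8  J3=13  J4=38  J5=41  J6=43  J7=45  J8=37
Waiting(J3) = turnaround − burst = 8 − 5 = 3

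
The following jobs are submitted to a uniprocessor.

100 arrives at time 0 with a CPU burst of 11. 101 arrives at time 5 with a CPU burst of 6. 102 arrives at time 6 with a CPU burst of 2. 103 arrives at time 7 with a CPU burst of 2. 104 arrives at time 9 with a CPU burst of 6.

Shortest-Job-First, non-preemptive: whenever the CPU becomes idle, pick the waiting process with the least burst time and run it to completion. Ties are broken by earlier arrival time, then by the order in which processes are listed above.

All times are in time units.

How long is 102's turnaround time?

Gantt: | 100 0-11 | 102 11-13 | 103 13-15 | 101 15-21 | 104 21-27 |
Completion: 100=11  101=21  102=13  103=15  104=27
Turnaround (C−A): 100=11  101=16  102=7  103=8  104=18
Turnaround(102) = completion − arrival = 13 − 6 = 7

7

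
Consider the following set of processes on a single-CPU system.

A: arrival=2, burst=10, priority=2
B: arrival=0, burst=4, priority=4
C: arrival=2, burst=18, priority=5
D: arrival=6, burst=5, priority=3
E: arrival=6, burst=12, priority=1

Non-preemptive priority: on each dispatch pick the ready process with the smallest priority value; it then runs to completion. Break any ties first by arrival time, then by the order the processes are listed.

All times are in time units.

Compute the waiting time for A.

2

Schedule: | B 0-4 | A 4-14 | E 14-26 | D 26-31 | C 31-49 |
Completion: A=14  B=4  C=49  D=31  E=26
Turnaround (C−A): A=12  B=4  C=47  D=25  E=20
Waiting(A) = turnaround − burst = 12 − 10 = 2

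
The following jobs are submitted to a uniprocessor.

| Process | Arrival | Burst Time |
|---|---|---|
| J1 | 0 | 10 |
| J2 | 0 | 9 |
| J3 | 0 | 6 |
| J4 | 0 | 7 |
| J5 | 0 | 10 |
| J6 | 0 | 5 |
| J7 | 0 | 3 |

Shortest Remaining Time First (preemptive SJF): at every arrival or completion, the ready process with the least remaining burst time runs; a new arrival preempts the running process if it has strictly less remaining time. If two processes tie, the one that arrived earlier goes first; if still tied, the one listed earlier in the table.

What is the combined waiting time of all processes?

116

Timeline: | J7 0-3 | J6 3-8 | J3 8-14 | J4 14-21 | J2 21-30 | J1 30-40 | J5 40-50 |
Completion: J1=40  J2=30  J3=14  J4=21  J5=50  J6=8  J7=3
Turnaround (C−A): J1=40  J2=30  J3=14  J4=21  J5=50  J6=8  J7=3
Waiting = turnaround − burst: J1=30, J2=21, J3=8, J4=14, J5=40, J6=3, J7=0
Total waiting = 30 + 21 + 8 + 14 + 40 + 3 + 0 = 116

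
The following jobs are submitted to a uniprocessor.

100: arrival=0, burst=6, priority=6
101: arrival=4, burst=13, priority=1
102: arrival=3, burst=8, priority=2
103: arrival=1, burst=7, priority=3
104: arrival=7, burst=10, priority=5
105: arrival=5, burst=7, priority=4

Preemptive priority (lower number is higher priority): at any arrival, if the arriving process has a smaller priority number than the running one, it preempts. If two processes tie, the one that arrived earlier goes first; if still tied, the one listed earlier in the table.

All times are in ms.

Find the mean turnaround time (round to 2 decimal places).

30.50

Schedule: | 100 0-1 | 103 1-3 | 102 3-4 | 101 4-17 | 102 17-24 | 103 24-29 | 105 29-36 | 104 36-46 | 100 46-51 |
Completion: 100=51  101=17  102=24  103=29  104=46  105=36
Turnaround (C−A): 100=51  101=13  102=21  103=28  104=39  105=31
Turnaround times: 100=51, 101=13, 102=21, 103=28, 104=39, 105=31
Average turnaround = (51+13+21+28+39+31) / 6 = 183/6 = 30.50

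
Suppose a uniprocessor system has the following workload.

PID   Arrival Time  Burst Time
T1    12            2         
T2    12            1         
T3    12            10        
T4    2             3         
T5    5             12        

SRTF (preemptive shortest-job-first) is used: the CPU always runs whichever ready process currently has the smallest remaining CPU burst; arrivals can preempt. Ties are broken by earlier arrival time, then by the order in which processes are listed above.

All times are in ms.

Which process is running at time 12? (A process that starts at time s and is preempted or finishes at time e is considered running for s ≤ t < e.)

Timeline: | idle 0-2 | T4 2-5 | T5 5-12 | T2 12-13 | T1 13-15 | T5 15-20 | T3 20-30 |
Completion: T1=15  T2=13  T3=30  T4=5  T5=20

T2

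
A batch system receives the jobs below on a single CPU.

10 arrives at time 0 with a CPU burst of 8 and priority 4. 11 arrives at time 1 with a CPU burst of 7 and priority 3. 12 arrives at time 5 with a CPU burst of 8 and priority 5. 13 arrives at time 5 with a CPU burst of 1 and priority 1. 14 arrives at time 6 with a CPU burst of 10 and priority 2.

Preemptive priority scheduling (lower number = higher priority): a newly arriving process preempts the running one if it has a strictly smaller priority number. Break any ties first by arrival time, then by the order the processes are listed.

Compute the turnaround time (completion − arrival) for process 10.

Timeline: | 10 0-1 | 11 1-5 | 13 5-6 | 14 6-16 | 11 16-19 | 10 19-26 | 12 26-34 |
Completion: 10=26  11=19  12=34  13=6  14=16
Turnaround (C−A): 10=26  11=18  12=29  13=1  14=10
Turnaround(10) = completion − arrival = 26 − 0 = 26

26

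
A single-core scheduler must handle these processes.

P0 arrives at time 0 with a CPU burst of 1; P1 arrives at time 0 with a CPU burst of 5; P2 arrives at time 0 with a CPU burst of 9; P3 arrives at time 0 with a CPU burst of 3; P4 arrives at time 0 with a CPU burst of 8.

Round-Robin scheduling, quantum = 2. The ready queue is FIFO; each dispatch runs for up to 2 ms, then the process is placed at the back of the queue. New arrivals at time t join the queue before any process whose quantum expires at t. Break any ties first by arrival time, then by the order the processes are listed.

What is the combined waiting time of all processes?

57

Schedule: | P0 0-1 | P1 1-3 | P2 3-5 | P3 5-7 | P4 7-9 | P1 9-11 | P2 11-13 | P3 13-14 | P4 14-16 | P1 16-17 | P2 17-19 | P4 19-21 | P2 21-23 | P4 23-25 | P2 25-26 |
Completion: P0=1  P1=17  P2=26  P3=14  P4=25
Waiting = turnaround − burst: P0=0, P1=12, P2=17, P3=11, P4=17
Total waiting = 0 + 12 + 17 + 11 + 17 = 57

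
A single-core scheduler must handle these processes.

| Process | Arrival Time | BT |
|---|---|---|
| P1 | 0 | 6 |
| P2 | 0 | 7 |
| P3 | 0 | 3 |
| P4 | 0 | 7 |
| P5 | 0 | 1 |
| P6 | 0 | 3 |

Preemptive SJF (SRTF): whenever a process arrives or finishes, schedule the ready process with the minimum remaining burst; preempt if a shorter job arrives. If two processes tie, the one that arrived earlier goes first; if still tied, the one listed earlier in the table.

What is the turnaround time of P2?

Gantt: | P5 0-1 | P3 1-4 | P6 4-7 | P1 7-13 | P2 13-20 | P4 20-27 |
Completion: P1=13  P2=20  P3=4  P4=27  P5=1  P6=7
Turnaround (C−A): P1=13  P2=20  P3=4  P4=27  P5=1  P6=7
Turnaround(P2) = completion − arrival = 20 − 0 = 20

20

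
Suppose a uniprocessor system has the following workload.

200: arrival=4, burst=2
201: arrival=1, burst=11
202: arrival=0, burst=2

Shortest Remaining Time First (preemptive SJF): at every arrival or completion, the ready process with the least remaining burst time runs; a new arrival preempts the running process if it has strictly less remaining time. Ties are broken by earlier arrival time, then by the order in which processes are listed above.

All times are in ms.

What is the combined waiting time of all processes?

Schedule: | 202 0-2 | 201 2-4 | 200 4-6 | 201 6-15 |
Completion: 200=6  201=15  202=2
Waiting = turnaround − burst: 200=0, 201=3, 202=0
Total waiting = 0 + 3 + 0 = 3

3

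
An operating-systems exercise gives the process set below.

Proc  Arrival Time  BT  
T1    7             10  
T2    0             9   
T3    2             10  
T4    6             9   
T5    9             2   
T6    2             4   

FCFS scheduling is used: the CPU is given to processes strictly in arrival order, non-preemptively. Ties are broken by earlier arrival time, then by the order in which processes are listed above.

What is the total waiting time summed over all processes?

99

Gantt: | T2 0-9 | T3 9-19 | T6 19-23 | T4 23-32 | T1 32-42 | T5 42-44 |
Completion: T1=42  T2=9  T3=19  T4=32  T5=44  T6=23
Waiting = turnaround − burst: T1=25, T2=0, T3=7, T4=17, T5=33, T6=17
Total waiting = 25 + 0 + 7 + 17 + 33 + 17 = 99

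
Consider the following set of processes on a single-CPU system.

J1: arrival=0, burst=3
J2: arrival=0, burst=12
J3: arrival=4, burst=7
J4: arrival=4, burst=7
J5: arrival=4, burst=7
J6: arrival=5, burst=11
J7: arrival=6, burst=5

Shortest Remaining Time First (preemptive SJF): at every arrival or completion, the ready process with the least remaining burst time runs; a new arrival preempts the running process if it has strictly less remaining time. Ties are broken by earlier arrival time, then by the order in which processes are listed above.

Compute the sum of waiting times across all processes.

Timeline: | J1 0-3 | J2 3-4 | J3 4-11 | J7 11-16 | J4 16-23 | J5 23-30 | J2 30-41 | J6 41-52 |
Completion: J1=3  J2=41  J3=11  J4=23  J5=30  J6=52  J7=16
Turnaround (C−A): J1=3  J2=41  J3=7  J4=19  J5=26  J6=47  J7=10
Waiting = turnaround − burst: J1=0, J2=29, J3=0, J4=12, J5=19, J6=36, J7=5
Total waiting = 0 + 29 + 0 + 12 + 19 + 36 + 5 = 101

101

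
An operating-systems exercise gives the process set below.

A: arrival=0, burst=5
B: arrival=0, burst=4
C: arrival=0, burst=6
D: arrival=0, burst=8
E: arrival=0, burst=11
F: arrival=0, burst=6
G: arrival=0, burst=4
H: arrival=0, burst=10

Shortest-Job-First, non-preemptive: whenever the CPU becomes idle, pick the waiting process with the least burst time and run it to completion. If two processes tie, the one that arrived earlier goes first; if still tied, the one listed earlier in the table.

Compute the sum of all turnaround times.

199

Gantt: | B 0-4 | G 4-8 | A 8-13 | C 13-19 | F 19-25 | D 25-33 | H 33-43 | E 43-54 |
Completion: A=13  B=4  C=19  D=33  E=54  F=25  G=8  H=43
Turnaround (C−A): A=13  B=4  C=19  D=33  E=54  F=25  G=8  H=43
Turnaround = completion − arrival: A=13, B=4, C=19, D=33, E=54, F=25, G=8, H=43
Total turnaround = 13 + 4 + 19 + 33 + 54 + 25 + 8 + 43 = 199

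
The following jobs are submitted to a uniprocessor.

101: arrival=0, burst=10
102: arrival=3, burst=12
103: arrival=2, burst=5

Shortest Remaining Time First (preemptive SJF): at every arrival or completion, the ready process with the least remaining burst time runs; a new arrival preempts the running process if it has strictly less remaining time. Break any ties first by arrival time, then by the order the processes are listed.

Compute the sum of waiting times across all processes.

17

Gantt: | 101 0-2 | 103 2-7 | 101 7-15 | 102 15-27 |
Completion: 101=15  102=27  103=7
Turnaround (C−A): 101=15  102=24  103=5
Waiting = turnaround − burst: 101=5, 102=12, 103=0
Total waiting = 5 + 12 + 0 = 17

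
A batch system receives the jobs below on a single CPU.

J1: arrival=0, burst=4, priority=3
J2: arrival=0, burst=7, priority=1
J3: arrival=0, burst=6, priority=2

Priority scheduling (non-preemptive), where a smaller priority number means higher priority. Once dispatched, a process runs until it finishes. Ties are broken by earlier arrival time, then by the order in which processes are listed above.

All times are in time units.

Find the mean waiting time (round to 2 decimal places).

6.67

Schedule: | J2 0-7 | J3 7-13 | J1 13-17 |
Completion: J1=17  J2=7  J3=13
Waiting times: J1=13, J2=0, J3=7
Average waiting = (13+0+7) / 3 = 20/3 = 6.67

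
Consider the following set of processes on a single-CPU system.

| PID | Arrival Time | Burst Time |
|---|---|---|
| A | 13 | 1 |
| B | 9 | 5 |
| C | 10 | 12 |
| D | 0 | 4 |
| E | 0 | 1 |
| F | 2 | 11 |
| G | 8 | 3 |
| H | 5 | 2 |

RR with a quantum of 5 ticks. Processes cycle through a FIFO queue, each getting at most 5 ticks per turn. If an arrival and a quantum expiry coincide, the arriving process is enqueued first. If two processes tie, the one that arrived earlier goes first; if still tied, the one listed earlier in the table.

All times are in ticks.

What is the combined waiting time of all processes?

Schedule: | D 0-4 | E 4-5 | F 5-10 | H 10-12 | G 12-15 | B 15-20 | C 20-25 | F 25-30 | A 30-31 | C 31-36 | F 36-37 | C 37-39 |
Completion: A=31  B=20  C=39  D=4  E=5  F=37  G=15  H=12
Turnaround (C−A): A=18  B=11  C=29  D=4  E=5  F=35  G=7  H=7
Waiting = turnaround − burst: A=17, B=6, C=17, D=0, E=4, F=24, G=4, H=5
Total waiting = 17 + 6 + 17 + 0 + 4 + 24 + 4 + 5 = 77

77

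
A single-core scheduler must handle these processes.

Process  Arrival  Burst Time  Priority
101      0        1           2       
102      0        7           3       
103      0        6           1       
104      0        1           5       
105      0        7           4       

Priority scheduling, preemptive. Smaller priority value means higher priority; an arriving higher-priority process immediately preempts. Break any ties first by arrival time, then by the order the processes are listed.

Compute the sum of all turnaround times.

Timeline: | 103 0-6 | 101 6-7 | 102 7-14 | 105 14-21 | 104 21-22 |
Completion: 101=7  102=14  103=6  104=22  105=21
Turnaround = completion − arrival: 101=7, 102=14, 103=6, 104=22, 105=21
Total turnaround = 7 + 14 + 6 + 22 + 21 = 70

70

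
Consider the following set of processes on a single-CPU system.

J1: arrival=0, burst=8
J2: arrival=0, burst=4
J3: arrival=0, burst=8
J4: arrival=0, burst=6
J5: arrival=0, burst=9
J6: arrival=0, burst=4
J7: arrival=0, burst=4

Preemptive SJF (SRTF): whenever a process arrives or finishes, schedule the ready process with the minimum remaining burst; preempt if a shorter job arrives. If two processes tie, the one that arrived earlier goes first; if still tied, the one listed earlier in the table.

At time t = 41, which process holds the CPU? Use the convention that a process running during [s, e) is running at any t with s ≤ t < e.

J5

Gantt: | J2 0-4 | J6 4-8 | J7 8-12 | J4 12-18 | J1 18-26 | J3 26-34 | J5 34-43 |
Completion: J1=26  J2=4  J3=34  J4=18  J5=43  J6=8  J7=12
Turnaround (C−A): J1=26  J2=4  J3=34  J4=18  J5=43  J6=8  J7=12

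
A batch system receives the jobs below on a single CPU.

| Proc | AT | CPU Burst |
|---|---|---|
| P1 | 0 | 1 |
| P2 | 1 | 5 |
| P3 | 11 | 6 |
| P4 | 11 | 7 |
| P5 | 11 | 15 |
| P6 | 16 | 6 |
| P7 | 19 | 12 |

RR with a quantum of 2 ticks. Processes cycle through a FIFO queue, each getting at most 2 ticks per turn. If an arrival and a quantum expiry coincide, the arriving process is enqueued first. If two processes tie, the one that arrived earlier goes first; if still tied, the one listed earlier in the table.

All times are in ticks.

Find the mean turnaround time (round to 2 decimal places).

Timeline: | P1 0-1 | P2 1-6 | idle 6-11 | P3 11-13 | P4 13-15 | P5 15-17 | P3 17-19 | P4 19-21 | P6 21-23 | P5 23-25 | P7 25-27 | P3 27-29 | P4 29-31 | P6 31-33 | P5 33-35 | P7 35-37 | P4 37-38 | P6 38-40 | P5 40-42 | P7 42-44 | P5 44-46 | P7 46-48 | P5 48-50 | P7 50-52 | P5 52-54 | P7 54-56 | P5 56-57 |
Completion: P1=1  P2=6  P3=29  P4=38  P5=57  P6=40  P7=56
Turnaround times: P1=1, P2=5, P3=18, P4=27, P5=46, P6=24, P7=37
Average turnaround = (1+5+18+27+46+24+37) / 7 = 158/7 = 22.57

22.57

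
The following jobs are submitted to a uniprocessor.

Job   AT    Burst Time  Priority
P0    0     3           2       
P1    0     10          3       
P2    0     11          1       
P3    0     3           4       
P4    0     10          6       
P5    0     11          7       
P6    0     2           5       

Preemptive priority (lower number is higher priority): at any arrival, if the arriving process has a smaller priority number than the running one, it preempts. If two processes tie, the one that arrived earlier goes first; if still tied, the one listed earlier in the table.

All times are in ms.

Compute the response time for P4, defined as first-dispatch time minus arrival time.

Timeline: | P2 0-11 | P0 11-14 | P1 14-24 | P3 24-27 | P6 27-29 | P4 29-39 | P5 39-50 |
Completion: P0=14  P1=24  P2=11  P3=27  P4=39  P5=50  P6=29
Response(P4) = first start − arrival = 29 − 0 = 29

29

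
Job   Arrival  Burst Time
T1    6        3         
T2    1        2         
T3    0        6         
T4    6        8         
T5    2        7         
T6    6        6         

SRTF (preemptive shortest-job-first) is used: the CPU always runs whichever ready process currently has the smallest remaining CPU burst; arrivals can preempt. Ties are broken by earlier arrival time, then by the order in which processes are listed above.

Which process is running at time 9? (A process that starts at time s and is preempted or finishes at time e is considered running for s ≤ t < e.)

Gantt: | T3 0-1 | T2 1-3 | T3 3-8 | T1 8-11 | T6 11-17 | T5 17-24 | T4 24-32 |
Completion: T1=11  T2=3  T3=8  T4=32  T5=24  T6=17
Turnaround (C−A): T1=5  T2=2  T3=8  T4=26  T5=22  T6=11

T1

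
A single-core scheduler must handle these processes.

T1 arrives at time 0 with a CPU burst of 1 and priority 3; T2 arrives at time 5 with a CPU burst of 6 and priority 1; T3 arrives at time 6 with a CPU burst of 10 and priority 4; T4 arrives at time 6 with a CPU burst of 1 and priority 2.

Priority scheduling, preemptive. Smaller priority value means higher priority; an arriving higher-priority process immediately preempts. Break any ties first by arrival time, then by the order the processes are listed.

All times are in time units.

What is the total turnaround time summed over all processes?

Schedule: | T1 0-1 | idle 1-5 | T2 5-11 | T4 11-12 | T3 12-22 |
Completion: T1=1  T2=11  T3=22  T4=12
Turnaround (C−A): T1=1  T2=6  T3=16  T4=6
Turnaround = completion − arrival: T1=1, T2=6, T3=16, T4=6
Total turnaround = 1 + 6 + 16 + 6 = 29

29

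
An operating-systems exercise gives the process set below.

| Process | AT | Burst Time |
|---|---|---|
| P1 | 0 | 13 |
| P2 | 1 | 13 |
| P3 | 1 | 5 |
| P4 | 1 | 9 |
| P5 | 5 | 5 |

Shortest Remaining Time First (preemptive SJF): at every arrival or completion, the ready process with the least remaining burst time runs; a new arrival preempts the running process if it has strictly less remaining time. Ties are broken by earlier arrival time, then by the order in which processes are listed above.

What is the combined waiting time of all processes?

61

Schedule: | P1 0-1 | P3 1-6 | P5 6-11 | P4 11-20 | P1 20-32 | P2 32-45 |
Completion: P1=32  P2=45  P3=6  P4=20  P5=11
Turnaround (C−A): P1=32  P2=44  P3=5  P4=19  P5=6
Waiting = turnaround − burst: P1=19, P2=31, P3=0, P4=10, P5=1
Total waiting = 19 + 31 + 0 + 10 + 1 = 61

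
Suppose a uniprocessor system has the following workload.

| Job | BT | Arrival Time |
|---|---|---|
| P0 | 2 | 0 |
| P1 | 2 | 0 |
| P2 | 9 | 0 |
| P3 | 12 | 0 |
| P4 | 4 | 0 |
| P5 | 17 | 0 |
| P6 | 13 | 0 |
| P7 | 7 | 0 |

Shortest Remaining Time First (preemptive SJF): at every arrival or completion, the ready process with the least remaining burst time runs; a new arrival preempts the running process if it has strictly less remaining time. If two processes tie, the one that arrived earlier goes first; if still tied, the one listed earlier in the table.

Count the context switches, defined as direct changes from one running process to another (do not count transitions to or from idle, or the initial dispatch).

Timeline: | P0 0-2 | P1 2-4 | P4 4-8 | P7 8-15 | P2 15-24 | P3 24-36 | P6 36-49 | P5 49-66 |
Completion: P0=2  P1=4  P2=24  P3=36  P4=8  P5=66  P6=49  P7=15
Turnaround (C−A): P0=2  P1=4  P2=24  P3=36  P4=8  P5=66  P6=49  P7=15

7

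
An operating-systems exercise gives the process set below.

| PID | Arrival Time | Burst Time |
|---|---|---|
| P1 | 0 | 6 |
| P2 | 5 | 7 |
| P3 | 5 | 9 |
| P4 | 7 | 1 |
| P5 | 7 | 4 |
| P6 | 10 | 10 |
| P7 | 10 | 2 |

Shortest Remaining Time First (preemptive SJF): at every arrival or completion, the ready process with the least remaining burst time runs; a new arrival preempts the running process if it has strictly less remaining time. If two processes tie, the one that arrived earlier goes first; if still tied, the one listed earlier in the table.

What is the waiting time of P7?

2

Gantt: | P1 0-6 | P2 6-7 | P4 7-8 | P5 8-12 | P7 12-14 | P2 14-20 | P3 20-29 | P6 29-39 |
Completion: P1=6  P2=20  P3=29  P4=8  P5=12  P6=39  P7=14
Turnaround (C−A): P1=6  P2=15  P3=24  P4=1  P5=5  P6=29  P7=4
Waiting(P7) = turnaround − burst = 4 − 2 = 2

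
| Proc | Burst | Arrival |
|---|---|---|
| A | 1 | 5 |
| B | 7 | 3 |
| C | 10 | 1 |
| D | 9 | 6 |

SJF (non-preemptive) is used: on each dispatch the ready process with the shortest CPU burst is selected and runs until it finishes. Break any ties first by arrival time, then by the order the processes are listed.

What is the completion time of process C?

Gantt: | idle 0-1 | C 1-11 | A 11-12 | B 12-19 | D 19-28 |
Completion: A=12  B=19  C=11  D=28

11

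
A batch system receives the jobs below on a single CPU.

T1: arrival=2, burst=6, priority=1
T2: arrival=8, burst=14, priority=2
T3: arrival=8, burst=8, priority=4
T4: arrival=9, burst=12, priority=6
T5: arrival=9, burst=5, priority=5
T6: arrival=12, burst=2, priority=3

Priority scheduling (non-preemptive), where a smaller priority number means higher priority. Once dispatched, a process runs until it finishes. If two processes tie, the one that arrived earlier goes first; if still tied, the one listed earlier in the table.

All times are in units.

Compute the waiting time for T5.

Timeline: | idle 0-2 | T1 2-8 | T2 8-22 | T6 22-24 | T3 24-32 | T5 32-37 | T4 37-49 |
Completion: T1=8  T2=22  T3=32  T4=49  T5=37  T6=24
Turnaround (C−A): T1=6  T2=14  T3=24  T4=40  T5=28  T6=12
Waiting(T5) = turnaround − burst = 28 − 5 = 23

23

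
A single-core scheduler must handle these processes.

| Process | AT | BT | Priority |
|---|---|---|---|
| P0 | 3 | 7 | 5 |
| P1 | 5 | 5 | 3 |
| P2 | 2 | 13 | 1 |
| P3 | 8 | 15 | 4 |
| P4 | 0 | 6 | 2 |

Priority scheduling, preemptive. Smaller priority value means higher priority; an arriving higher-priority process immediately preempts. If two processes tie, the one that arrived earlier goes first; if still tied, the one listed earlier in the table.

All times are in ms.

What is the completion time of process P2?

Schedule: | P4 0-2 | P2 2-15 | P4 15-19 | P1 19-24 | P3 24-39 | P0 39-46 |
Completion: P0=46  P1=24  P2=15  P3=39  P4=19
Turnaround (C−A): P0=43  P1=19  P2=13  P3=31  P4=19

15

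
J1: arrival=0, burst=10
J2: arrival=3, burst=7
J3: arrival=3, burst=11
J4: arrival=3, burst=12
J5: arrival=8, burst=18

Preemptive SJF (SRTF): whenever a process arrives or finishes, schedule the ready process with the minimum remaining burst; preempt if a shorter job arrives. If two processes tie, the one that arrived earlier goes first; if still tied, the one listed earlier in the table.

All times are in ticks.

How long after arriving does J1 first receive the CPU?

Timeline: | J1 0-10 | J2 10-17 | J3 17-28 | J4 28-40 | J5 40-58 |
Completion: J1=10  J2=17  J3=28  J4=40  J5=58
Response(J1) = first start − arrival = 0 − 0 = 0

0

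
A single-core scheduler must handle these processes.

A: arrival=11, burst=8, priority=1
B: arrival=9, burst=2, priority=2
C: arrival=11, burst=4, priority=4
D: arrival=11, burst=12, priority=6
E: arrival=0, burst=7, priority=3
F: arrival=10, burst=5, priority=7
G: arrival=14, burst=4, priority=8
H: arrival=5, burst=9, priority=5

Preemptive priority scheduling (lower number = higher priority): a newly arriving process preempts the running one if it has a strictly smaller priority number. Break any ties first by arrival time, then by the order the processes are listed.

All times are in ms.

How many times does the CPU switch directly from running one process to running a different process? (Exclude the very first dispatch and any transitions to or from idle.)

8

Timeline: | E 0-7 | H 7-9 | B 9-11 | A 11-19 | C 19-23 | H 23-30 | D 30-42 | F 42-47 | G 47-51 |
Completion: A=19  B=11  C=23  D=42  E=7  F=47  G=51  H=30
Turnaround (C−A): A=8  B=2  C=12  D=31  E=7  F=37  G=37  H=25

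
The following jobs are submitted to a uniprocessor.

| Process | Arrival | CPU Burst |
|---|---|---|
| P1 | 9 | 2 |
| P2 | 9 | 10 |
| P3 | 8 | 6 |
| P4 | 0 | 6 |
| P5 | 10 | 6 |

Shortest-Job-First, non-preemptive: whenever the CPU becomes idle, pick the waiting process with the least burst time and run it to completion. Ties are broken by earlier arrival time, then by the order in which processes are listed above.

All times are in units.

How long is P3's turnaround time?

Schedule: | P4 0-6 | idle 6-8 | P3 8-14 | P1 14-16 | P5 16-22 | P2 22-32 |
Completion: P1=16  P2=32  P3=14  P4=6  P5=22
Turnaround (C−A): P1=7  P2=23  P3=6  P4=6  P5=12
Turnaround(P3) = completion − arrival = 14 − 8 = 6

6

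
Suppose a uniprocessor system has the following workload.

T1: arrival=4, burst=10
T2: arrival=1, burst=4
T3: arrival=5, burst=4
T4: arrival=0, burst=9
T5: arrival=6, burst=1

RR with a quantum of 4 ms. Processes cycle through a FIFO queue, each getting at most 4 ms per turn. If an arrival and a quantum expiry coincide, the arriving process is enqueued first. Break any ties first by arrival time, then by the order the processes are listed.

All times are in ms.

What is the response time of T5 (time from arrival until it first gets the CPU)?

Gantt: | T4 0-4 | T2 4-8 | T1 8-12 | T4 12-16 | T3 16-20 | T5 20-21 | T1 21-25 | T4 25-26 | T1 26-28 |
Completion: T1=28  T2=8  T3=20  T4=26  T5=21
Response(T5) = first start − arrival = 20 − 6 = 14

14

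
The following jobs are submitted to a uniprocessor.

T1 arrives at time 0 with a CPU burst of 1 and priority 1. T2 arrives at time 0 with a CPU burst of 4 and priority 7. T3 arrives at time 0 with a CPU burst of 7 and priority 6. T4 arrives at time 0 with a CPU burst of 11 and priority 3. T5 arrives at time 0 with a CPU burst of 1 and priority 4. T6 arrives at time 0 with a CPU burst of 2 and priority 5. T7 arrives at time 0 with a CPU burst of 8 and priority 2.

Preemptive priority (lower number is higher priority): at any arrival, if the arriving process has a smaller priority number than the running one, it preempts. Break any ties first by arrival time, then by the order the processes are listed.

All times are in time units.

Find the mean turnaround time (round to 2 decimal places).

19.71

Timeline: | T1 0-1 | T7 1-9 | T4 9-20 | T5 20-21 | T6 21-23 | T3 23-30 | T2 30-34 |
Completion: T1=1  T2=34  T3=30  T4=20  T5=21  T6=23  T7=9
Turnaround times: T1=1, T2=34, T3=30, T4=20, T5=21, T6=23, T7=9
Average turnaround = (1+34+30+20+21+23+9) / 7 = 138/7 = 19.71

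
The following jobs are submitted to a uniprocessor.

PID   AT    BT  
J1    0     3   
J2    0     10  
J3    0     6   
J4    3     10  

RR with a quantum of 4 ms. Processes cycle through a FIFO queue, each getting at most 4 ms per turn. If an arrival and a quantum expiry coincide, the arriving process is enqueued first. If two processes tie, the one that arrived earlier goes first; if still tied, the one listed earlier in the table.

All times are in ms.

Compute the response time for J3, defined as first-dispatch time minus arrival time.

Timeline: | J1 0-3 | J2 3-7 | J3 7-11 | J4 11-15 | J2 15-19 | J3 19-21 | J4 21-25 | J2 25-27 | J4 27-29 |
Completion: J1=3  J2=27  J3=21  J4=29
Turnaround (C−A): J1=3  J2=27  J3=21  J4=26
Response(J3) = first start − arrival = 7 − 0 = 7

7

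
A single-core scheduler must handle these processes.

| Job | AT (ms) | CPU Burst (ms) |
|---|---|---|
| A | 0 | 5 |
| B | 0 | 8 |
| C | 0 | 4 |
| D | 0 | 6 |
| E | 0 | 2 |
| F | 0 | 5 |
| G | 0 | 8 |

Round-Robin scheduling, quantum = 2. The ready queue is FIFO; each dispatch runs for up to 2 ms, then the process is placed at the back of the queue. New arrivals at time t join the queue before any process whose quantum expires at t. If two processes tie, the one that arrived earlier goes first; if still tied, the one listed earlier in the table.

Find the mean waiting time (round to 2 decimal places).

Gantt: | A 0-2 | B 2-4 | C 4-6 | D 6-8 | E 8-10 | F 10-12 | G 12-14 | A 14-16 | B 16-18 | C 18-20 | D 20-22 | F 22-24 | G 24-26 | A 26-27 | B 27-29 | D 29-31 | F 31-32 | G 32-34 | B 34-36 | G 36-38 |
Completion: A=27  B=36  C=20  D=31  E=10  F=32  G=38
Turnaround (C−A): A=27  B=36  C=20  D=31  E=10  F=32  G=38
Waiting times: A=22, B=28, C=16, D=25, E=8, F=27, G=30
Average waiting = (22+28+16+25+8+27+30) / 7 = 156/7 = 22.29

22.29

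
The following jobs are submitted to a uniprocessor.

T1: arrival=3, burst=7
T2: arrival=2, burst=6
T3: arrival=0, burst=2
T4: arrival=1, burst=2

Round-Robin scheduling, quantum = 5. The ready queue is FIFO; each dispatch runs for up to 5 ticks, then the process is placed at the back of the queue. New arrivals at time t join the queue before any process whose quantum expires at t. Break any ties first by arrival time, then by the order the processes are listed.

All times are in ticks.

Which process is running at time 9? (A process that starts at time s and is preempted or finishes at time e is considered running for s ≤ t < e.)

T1

Gantt: | T3 0-2 | T4 2-4 | T2 4-9 | T1 9-14 | T2 14-15 | T1 15-17 |
Completion: T1=17  T2=15  T3=2  T4=4
Turnaround (C−A): T1=14  T2=13  T3=2  T4=3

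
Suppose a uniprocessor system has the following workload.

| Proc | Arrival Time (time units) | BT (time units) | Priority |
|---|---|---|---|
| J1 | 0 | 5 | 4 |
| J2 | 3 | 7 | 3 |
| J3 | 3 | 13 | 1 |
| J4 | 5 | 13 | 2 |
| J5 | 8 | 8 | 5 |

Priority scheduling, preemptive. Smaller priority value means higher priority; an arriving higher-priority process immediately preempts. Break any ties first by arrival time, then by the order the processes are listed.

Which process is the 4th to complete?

J1

Timeline: | J1 0-3 | J3 3-16 | J4 16-29 | J2 29-36 | J1 36-38 | J5 38-46 |
Completion: J1=38  J2=36  J3=16  J4=29  J5=46
Turnaround (C−A): J1=38  J2=33  J3=13  J4=24  J5=38
Finish order: J3 → J4 → J2 → J1 → J5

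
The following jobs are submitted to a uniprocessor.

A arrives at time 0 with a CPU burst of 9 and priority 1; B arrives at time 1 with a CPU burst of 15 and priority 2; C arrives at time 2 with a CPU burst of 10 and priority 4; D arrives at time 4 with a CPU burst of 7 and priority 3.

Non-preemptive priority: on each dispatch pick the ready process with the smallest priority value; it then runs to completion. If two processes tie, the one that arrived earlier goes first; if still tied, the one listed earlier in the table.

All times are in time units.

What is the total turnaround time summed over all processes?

Gantt: | A 0-9 | B 9-24 | D 24-31 | C 31-41 |
Completion: A=9  B=24  C=41  D=31
Turnaround (C−A): A=9  B=23  C=39  D=27
Turnaround = completion − arrival: A=9, B=23, C=39, D=27
Total turnaround = 9 + 23 + 39 + 27 = 98

98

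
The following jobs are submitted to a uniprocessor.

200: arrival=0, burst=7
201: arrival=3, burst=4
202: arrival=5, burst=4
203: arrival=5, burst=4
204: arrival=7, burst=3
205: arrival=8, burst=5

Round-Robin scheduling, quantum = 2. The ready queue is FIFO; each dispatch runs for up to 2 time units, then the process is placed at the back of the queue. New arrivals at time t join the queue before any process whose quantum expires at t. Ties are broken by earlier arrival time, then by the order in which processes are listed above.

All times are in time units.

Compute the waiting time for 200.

Timeline: | 200 0-4 | 201 4-6 | 200 6-8 | 202 8-10 | 203 10-12 | 201 12-14 | 204 14-16 | 205 16-18 | 200 18-19 | 202 19-21 | 203 21-23 | 204 23-24 | 205 24-27 |
Completion: 200=19  201=14  202=21  203=23  204=24  205=27
Waiting(200) = turnaround − burst = 19 − 7 = 12

12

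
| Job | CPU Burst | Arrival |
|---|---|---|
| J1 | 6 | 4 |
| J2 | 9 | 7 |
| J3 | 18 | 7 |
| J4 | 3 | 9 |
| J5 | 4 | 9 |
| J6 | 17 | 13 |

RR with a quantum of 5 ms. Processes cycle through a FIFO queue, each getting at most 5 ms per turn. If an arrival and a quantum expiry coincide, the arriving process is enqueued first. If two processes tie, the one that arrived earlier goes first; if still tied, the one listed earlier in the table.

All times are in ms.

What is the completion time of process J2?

Timeline: | idle 0-4 | J1 4-9 | J2 9-14 | J3 14-19 | J4 19-22 | J5 22-26 | J1 26-27 | J6 27-32 | J2 32-36 | J3 36-41 | J6 41-46 | J3 46-51 | J6 51-56 | J3 56-59 | J6 59-61 |
Completion: J1=27  J2=36  J3=59  J4=22  J5=26  J6=61
Turnaround (C−A): J1=23  J2=29  J3=52  J4=13  J5=17  J6=48

36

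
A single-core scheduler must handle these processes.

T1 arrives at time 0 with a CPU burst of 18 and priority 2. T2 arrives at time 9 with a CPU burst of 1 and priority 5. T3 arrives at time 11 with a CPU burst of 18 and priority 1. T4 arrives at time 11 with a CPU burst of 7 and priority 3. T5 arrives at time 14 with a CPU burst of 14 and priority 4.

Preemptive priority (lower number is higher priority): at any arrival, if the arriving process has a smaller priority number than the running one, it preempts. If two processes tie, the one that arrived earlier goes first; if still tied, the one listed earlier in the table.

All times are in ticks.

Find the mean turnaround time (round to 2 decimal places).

Schedule: | T1 0-11 | T3 11-29 | T1 29-36 | T4 36-43 | T5 43-57 | T2 57-58 |
Completion: T1=36  T2=58  T3=29  T4=43  T5=57
Turnaround times: T1=36, T2=49, T3=18, T4=32, T5=43
Average turnaround = (36+49+18+32+43) / 5 = 178/5 = 35.60

35.60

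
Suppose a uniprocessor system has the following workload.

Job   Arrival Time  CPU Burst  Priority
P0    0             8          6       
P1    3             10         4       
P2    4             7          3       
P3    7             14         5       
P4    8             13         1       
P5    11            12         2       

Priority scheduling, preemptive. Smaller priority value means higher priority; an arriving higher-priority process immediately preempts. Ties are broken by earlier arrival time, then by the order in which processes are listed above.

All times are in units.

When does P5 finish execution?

Timeline: | P0 0-3 | P1 3-4 | P2 4-8 | P4 8-21 | P5 21-33 | P2 33-36 | P1 36-45 | P3 45-59 | P0 59-64 |
Completion: P0=64  P1=45  P2=36  P3=59  P4=21  P5=33

33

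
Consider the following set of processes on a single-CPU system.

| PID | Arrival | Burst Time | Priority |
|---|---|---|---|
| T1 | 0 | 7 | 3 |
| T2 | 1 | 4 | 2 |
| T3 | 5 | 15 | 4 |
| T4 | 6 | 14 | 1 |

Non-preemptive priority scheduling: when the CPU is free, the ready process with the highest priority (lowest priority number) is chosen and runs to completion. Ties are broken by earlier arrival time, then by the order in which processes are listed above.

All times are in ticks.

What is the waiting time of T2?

Schedule: | T1 0-7 | T4 7-21 | T2 21-25 | T3 25-40 |
Completion: T1=7  T2=25  T3=40  T4=21
Waiting(T2) = turnaround − burst = 24 − 4 = 20

20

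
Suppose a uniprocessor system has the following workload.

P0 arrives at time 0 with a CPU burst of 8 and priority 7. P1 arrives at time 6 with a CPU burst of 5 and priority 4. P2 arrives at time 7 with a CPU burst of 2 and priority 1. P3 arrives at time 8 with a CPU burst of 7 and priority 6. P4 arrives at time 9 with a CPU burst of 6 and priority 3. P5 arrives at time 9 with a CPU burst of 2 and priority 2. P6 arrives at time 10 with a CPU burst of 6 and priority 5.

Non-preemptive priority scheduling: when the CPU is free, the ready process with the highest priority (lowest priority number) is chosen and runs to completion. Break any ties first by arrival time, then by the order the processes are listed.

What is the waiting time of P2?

1

Timeline: | P0 0-8 | P2 8-10 | P5 10-12 | P4 12-18 | P1 18-23 | P6 23-29 | P3 29-36 |
Completion: P0=8  P1=23  P2=10  P3=36  P4=18  P5=12  P6=29
Waiting(P2) = turnaround − burst = 3 − 2 = 1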